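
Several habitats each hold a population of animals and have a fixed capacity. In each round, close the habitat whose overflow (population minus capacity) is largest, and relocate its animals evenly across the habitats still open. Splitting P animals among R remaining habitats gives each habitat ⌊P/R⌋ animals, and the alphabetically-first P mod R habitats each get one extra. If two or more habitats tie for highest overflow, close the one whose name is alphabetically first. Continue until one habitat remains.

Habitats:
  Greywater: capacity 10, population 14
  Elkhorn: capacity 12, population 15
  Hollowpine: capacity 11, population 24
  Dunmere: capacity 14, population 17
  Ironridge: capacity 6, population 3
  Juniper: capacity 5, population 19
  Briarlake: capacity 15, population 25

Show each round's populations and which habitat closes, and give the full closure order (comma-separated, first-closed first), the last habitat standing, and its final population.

Round 1: Briarlake=25 Dunmere=17 Elkhorn=15 Greywater=14 Hollowpine=24 Ironridge=3 Juniper=19 → close Juniper (overflow 14)
  19÷6 = 3 each, +1 to first 1
Round 2: Briarlake=29 Dunmere=20 Elkhorn=18 Greywater=17 Hollowpine=27 Ironridge=6 → close Hollowpine (overflow 16)
  27÷5 = 5 each, +1 to first 2
Round 3: Briarlake=35 Dunmere=26 Elkhorn=23 Greywater=22 Ironridge=11 → close Briarlake (overflow 20)
  35÷4 = 8 each, +1 to first 3
Round 4: Dunmere=35 Elkhorn=32 Greywater=31 Ironridge=19 → close Dunmere (overflow 21)
  35÷3 = 11 each, +1 to first 2
Round 5: Elkhorn=44 Greywater=43 Ironridge=30 → close Greywater (overflow 33)
  43÷2 = 21 each, +1 to first 1
Round 6: Elkhorn=66 Ironridge=51 → close Elkhorn (overflow 54)
  66÷1 = 66 each, +1 to first 0

Closure order: Juniper, Hollowpine, Briarlake, Dunmere, Greywater, Elkhorn
Last habitat: Ironridge with 117 animals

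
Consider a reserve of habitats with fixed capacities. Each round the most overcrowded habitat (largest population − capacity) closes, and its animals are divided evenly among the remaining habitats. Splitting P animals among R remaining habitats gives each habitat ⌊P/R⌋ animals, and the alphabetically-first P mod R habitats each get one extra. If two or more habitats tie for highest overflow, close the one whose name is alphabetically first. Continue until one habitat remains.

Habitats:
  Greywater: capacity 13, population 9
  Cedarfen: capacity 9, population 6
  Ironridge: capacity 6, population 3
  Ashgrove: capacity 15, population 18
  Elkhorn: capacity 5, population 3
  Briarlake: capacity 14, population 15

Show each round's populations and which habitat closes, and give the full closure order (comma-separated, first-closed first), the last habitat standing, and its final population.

Closure order: Ashgrove, Briarlake, Elkhorn, Cedarfen, Greywater
Last habitat: Ironridge with 54 animals

Round 1: Ashgrove=18 Briarlake=15 Cedarfen=6 Elkhorn=3 Greywater=9 Ironridge=3 → close Ashgrove (overflow 3)
  18÷5 = 3 each, +1 to first 3
Round 2: Briarlake=19 Cedarfen=10 Elkhorn=7 Greywater=12 Ironridge=6 → close Briarlake (overflow 5)
  19÷4 = 4 each, +1 to first 3
Round 3: Cedarfen=15 Elkhorn=12 Greywater=17 Ironridge=10 → close Elkhorn (overflow 7)
  12÷3 = 4 each, +1 to first 0
Round 4: Cedarfen=19 Greywater=21 Ironridge=14 → close Cedarfen (overflow 10)
  19÷2 = 9 each, +1 to first 1
Round 5: Greywater=31 Ironridge=23 → close Greywater (overflow 18)
  31÷1 = 31 each, +1 to first 0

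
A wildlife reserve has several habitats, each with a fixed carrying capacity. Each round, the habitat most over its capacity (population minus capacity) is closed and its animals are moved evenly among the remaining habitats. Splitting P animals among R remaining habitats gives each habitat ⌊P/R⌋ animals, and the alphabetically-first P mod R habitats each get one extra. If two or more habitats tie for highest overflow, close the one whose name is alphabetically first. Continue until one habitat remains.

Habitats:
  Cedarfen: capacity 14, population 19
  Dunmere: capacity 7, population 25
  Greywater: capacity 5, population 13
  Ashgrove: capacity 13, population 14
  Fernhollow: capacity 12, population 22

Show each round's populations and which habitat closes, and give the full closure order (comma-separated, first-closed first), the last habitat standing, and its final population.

Closure order: Dunmere, Fernhollow, Greywater, Cedarfen
Last habitat: Ashgrove with 93 animals

Round 1: Ashgrove=14 Cedarfen=19 Dunmere=25 Fernhollow=22 Greywater=13 → close Dunmere (overflow 18)
  25÷4 = 6 each, +1 to first 1
Round 2: Ashgrove=21 Cedarfen=25 Fernhollow=28 Greywater=19 → close Fernhollow (overflow 16)
  28÷3 = 9 each, +1 to first 1
Round 3: Ashgrove=31 Cedarfen=34 Greywater=28 → close Greywater (overflow 23)
  28÷2 = 14 each, +1 to first 0
Round 4: Ashgrove=45 Cedarfen=48 → close Cedarfen (overflow 34)
  48÷1 = 48 each, +1 to first 0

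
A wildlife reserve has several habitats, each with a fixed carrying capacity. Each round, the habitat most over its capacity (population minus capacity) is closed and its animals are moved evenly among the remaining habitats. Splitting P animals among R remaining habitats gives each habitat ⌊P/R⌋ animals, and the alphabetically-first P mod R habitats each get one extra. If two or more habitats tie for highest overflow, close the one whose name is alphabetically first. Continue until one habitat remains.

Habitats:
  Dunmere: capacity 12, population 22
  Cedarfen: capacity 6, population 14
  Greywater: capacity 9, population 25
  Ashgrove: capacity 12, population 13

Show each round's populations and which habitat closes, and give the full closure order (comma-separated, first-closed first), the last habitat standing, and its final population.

Round 1: Ashgrove=13 Cedarfen=14 Dunmere=22 Greywater=25 → close Greywater (overflow 16)
  25÷3 = 8 each, +1 to first 1
Round 2: Ashgrove=22 Cedarfen=22 Dunmere=30 → close Dunmere (overflow 18)
  30÷2 = 15 each, +1 to first 0
Round 3: Ashgrove=37 Cedarfen=37 → close Cedarfen (overflow 31)
  37÷1 = 37 each, +1 to first 0

Closure order: Greywater, Dunmere, Cedarfen
Last habitat: Ashgrove with 74 animals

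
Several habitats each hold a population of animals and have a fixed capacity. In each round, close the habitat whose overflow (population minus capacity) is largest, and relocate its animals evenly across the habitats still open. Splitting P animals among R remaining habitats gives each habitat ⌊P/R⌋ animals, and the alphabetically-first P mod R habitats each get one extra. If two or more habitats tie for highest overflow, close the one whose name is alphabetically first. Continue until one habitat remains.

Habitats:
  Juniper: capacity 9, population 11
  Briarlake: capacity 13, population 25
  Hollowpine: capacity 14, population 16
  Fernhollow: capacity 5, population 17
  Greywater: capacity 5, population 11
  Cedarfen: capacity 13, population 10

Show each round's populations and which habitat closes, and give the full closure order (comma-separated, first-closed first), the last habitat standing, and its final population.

Closure order: Briarlake, Fernhollow, Greywater, Hollowpine, Juniper
Last habitat: Cedarfen with 90 animals

Round 1: Briarlake=25 Cedarfen=10 Fernhollow=17 Greywater=11 Hollowpine=16 Juniper=11 → close Briarlake (overflow 12)
  25÷5 = 5 each, +1 to first 0
Round 2: Cedarfen=15 Fernhollow=22 Greywater=16 Hollowpine=21 Juniper=16 → close Fernhollow (overflow 17)
  22÷4 = 5 each, +1 to first 2
Round 3: Cedarfen=21 Greywater=22 Hollowpine=26 Juniper=21 → close Greywater (overflow 17)
  22÷3 = 7 each, +1 to first 1
Round 4: Cedarfen=29 Hollowpine=33 Juniper=28 → close Hollowpine (overflow 19)
  33÷2 = 16 each, +1 to first 1
Round 5: Cedarfen=46 Juniper=44 → close Juniper (overflow 35)
  44÷1 = 44 each, +1 to first 0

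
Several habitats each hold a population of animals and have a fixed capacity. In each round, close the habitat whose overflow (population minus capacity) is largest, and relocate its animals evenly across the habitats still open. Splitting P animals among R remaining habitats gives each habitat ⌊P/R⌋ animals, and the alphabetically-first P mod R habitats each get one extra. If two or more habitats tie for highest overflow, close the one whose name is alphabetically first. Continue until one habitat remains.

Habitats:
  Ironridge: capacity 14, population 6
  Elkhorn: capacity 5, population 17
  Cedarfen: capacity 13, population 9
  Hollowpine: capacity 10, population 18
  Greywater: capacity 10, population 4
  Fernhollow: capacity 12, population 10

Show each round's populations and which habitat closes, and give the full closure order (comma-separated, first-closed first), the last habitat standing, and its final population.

Closure order: Elkhorn, Hollowpine, Fernhollow, Cedarfen, Greywater
Last habitat: Ironridge with 64 animals

Round 1: Cedarfen=9 Elkhorn=17 Fernhollow=10 Greywater=4 Hollowpine=18 Ironridge=6 → close Elkhorn (overflow 12)
  17÷5 = 3 each, +1 to first 2
Round 2: Cedarfen=13 Fernhollow=14 Greywater=7 Hollowpine=21 Ironridge=9 → close Hollowpine (overflow 11)
  21÷4 = 5 each, +1 to first 1
Round 3: Cedarfen=19 Fernhollow=19 Greywater=12 Ironridge=14 → close Fernhollow (overflow 7)
  19÷3 = 6 each, +1 to first 1
Round 4: Cedarfen=26 Greywater=18 Ironridge=20 → close Cedarfen (overflow 13)
  26÷2 = 13 each, +1 to first 0
Round 5: Greywater=31 Ironridge=33 → close Greywater (overflow 21)
  31÷1 = 31 each, +1 to first 0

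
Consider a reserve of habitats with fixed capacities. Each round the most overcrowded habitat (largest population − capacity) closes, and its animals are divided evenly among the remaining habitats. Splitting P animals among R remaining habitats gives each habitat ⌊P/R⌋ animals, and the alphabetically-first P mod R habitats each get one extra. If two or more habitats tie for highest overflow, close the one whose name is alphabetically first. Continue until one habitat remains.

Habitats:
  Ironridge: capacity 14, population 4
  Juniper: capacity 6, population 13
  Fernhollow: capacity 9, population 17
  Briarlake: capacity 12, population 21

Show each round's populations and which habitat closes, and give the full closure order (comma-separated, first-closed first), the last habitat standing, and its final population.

Round 1: Briarlake=21 Fernhollow=17 Ironridge=4 Juniper=13 → close Briarlake (overflow 9)
  21÷3 = 7 each, +1 to first 0
Round 2: Fernhollow=24 Ironridge=11 Juniper=20 → close Fernhollow (overflow 15)
  24÷2 = 12 each, +1 to first 0
Round 3: Ironridge=23 Juniper=32 → close Juniper (overflow 26)
  32÷1 = 32 each, +1 to first 0

Closure order: Briarlake, Fernhollow, Juniper
Last habitat: Ironridge with 55 animals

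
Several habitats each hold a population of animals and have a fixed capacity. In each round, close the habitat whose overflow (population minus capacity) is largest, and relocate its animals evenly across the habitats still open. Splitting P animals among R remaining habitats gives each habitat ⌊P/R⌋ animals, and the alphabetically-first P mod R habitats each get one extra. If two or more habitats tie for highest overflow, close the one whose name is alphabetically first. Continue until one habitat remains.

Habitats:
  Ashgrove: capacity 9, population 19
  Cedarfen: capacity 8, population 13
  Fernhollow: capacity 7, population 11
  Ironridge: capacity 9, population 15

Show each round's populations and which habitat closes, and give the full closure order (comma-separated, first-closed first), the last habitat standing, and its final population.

Closure order: Ashgrove, Cedarfen, Ironridge
Last habitat: Fernhollow with 58 animals

Round 1: Ashgrove=19 Cedarfen=13 Fernhollow=11 Ironridge=15 → close Ashgrove (overflow 10)
  19÷3 = 6 each, +1 to first 1
Round 2: Cedarfen=20 Fernhollow=17 Ironridge=21 → close Cedarfen (overflow 12)
  20÷2 = 10 each, +1 to first 0
Round 3: Fernhollow=27 Ironridge=31 → close Ironridge (overflow 22)
  31÷1 = 31 each, +1 to first 0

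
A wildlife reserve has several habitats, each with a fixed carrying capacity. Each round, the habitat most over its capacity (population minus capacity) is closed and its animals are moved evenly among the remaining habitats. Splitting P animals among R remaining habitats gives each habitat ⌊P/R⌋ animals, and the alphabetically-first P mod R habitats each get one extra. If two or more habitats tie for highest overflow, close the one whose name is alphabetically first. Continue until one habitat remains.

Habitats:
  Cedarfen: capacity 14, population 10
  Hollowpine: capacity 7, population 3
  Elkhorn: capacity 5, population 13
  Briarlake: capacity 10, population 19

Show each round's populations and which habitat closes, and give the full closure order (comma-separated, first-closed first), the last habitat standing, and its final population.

Round 1: Briarlake=19 Cedarfen=10 Elkhorn=13 Hollowpine=3 → close Briarlake (overflow 9)
  19÷3 = 6 each, +1 to first 1
Round 2: Cedarfen=17 Elkhorn=19 Hollowpine=9 → close Elkhorn (overflow 14)
  19÷2 = 9 each, +1 to first 1
Round 3: Cedarfen=27 Hollowpine=18 → close Cedarfen (overflow 13)
  27÷1 = 27 each, +1 to first 0

Closure order: Briarlake, Elkhorn, Cedarfen
Last habitat: Hollowpine with 45 animals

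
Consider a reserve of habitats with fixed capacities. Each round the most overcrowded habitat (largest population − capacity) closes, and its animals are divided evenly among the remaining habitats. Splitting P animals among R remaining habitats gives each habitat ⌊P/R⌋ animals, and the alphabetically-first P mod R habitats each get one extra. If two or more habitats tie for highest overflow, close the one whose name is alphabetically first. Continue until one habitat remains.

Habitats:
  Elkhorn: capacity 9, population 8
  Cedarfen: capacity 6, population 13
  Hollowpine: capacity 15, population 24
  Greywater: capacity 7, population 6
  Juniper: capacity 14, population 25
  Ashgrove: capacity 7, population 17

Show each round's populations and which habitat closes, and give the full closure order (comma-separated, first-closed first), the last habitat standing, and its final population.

Closure order: Juniper, Ashgrove, Hollowpine, Cedarfen, Elkhorn
Last habitat: Greywater with 93 animals

Round 1: Ashgrove=17 Cedarfen=13 Elkhorn=8 Greywater=6 Hollowpine=24 Juniper=25 → close Juniper (overflow 11)
  25÷5 = 5 each, +1 to first 0
Round 2: Ashgrove=22 Cedarfen=18 Elkhorn=13 Greywater=11 Hollowpine=29 → close Ashgrove (overflow 15)
  22÷4 = 5 each, +1 to first 2
Round 3: Cedarfen=24 Elkhorn=19 Greywater=16 Hollowpine=34 → close Hollowpine (overflow 19)
  34÷3 = 11 each, +1 to first 1
Round 4: Cedarfen=36 Elkhorn=30 Greywater=27 → close Cedarfen (overflow 30)
  36÷2 = 18 each, +1 to first 0
Round 5: Elkhorn=48 Greywater=45 → close Elkhorn (overflow 39)
  48÷1 = 48 each, +1 to first 0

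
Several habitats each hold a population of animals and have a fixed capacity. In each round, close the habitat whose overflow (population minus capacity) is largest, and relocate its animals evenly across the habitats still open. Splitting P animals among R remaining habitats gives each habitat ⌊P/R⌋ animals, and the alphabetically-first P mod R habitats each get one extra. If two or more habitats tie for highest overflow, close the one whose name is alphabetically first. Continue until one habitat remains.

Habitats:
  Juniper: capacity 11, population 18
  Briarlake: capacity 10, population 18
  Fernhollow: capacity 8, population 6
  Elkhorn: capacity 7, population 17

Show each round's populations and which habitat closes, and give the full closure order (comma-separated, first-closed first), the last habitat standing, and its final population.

Closure order: Elkhorn, Briarlake, Juniper
Last habitat: Fernhollow with 59 animals

Round 1: Briarlake=18 Elkhorn=17 Fernhollow=6 Juniper=18 → close Elkhorn (overflow 10)
  17÷3 = 5 each, +1 to first 2
Round 2: Briarlake=24 Fernhollow=12 Juniper=23 → close Briarlake (overflow 14)
  24÷2 = 12 each, +1 to first 0
Round 3: Fernhollow=24 Juniper=35 → close Juniper (overflow 24)
  35÷1 = 35 each, +1 to first 0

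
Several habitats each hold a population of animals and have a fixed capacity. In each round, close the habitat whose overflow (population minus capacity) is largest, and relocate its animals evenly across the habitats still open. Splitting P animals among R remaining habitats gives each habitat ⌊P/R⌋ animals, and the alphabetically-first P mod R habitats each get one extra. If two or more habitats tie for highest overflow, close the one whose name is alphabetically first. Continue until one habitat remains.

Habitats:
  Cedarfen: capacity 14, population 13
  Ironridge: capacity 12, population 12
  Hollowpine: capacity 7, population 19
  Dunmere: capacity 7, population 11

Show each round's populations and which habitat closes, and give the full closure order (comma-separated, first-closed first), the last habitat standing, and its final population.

Closure order: Hollowpine, Dunmere, Cedarfen
Last habitat: Ironridge with 55 animals

Round 1: Cedarfen=13 Dunmere=11 Hollowpine=19 Ironridge=12 → close Hollowpine (overflow 12)
  19÷3 = 6 each, +1 to first 1
Round 2: Cedarfen=20 Dunmere=17 Ironridge=18 → close Dunmere (overflow 10)
  17÷2 = 8 each, +1 to first 1
Round 3: Cedarfen=29 Ironridge=26 → close Cedarfen (overflow 15)
  29÷1 = 29 each, +1 to first 0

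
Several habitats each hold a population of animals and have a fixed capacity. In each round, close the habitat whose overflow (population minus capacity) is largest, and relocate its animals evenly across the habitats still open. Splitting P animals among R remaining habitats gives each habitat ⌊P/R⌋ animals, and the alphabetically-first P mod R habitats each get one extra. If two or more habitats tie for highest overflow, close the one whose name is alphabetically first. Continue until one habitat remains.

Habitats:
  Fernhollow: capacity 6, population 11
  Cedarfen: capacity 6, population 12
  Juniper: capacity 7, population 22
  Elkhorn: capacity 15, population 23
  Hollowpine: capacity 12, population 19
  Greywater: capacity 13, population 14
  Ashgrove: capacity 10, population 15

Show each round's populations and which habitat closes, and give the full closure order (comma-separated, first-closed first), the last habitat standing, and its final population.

Round 1: Ashgrove=15 Cedarfen=12 Elkhorn=23 Fernhollow=11 Greywater=14 Hollowpine=19 Juniper=22 → close Juniper (overflow 15)
  22÷6 = 3 each, +1 to first 4
Round 2: Ashgrove=19 Cedarfen=16 Elkhorn=27 Fernhollow=15 Greywater=17 Hollowpine=22 → close Elkhorn (overflow 12)
  27÷5 = 5 each, +1 to first 2
Round 3: Ashgrove=25 Cedarfen=22 Fernhollow=20 Greywater=22 Hollowpine=27 → close Cedarfen (overflow 16)
  22÷4 = 5 each, +1 to first 2
Round 4: Ashgrove=31 Fernhollow=26 Greywater=27 Hollowpine=32 → close Ashgrove (overflow 21)
  31÷3 = 10 each, +1 to first 1
Round 5: Fernhollow=37 Greywater=37 Hollowpine=42 → close Fernhollow (overflow 31)
  37÷2 = 18 each, +1 to first 1
Round 6: Greywater=56 Hollowpine=60 → close Hollowpine (overflow 48)
  60÷1 = 60 each, +1 to first 0

Closure order: Juniper, Elkhorn, Cedarfen, Ashgrove, Fernhollow, Hollowpine
Last habitat: Greywater with 116 animals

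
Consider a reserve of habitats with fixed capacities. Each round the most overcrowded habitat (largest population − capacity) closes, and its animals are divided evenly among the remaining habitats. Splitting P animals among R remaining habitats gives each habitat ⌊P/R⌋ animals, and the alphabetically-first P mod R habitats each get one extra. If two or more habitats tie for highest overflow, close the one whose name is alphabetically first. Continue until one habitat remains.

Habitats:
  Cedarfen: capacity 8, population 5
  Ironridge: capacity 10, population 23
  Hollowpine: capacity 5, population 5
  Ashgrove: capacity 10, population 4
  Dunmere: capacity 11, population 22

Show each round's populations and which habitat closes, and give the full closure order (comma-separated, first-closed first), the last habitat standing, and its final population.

Round 1: Ashgrove=4 Cedarfen=5 Dunmere=22 Hollowpine=5 Ironridge=23 → close Ironridge (overflow 13)
  23÷4 = 5 each, +1 to first 3
Round 2: Ashgrove=10 Cedarfen=11 Dunmere=28 Hollowpine=10 → close Dunmere (overflow 17)
  28÷3 = 9 each, +1 to first 1
Round 3: Ashgrove=20 Cedarfen=20 Hollowpine=19 → close Hollowpine (overflow 14)
  19÷2 = 9 each, +1 to first 1
Round 4: Ashgrove=30 Cedarfen=29 → close Cedarfen (overflow 21)
  29÷1 = 29 each, +1 to first 0

Closure order: Ironridge, Dunmere, Hollowpine, Cedarfen
Last habitat: Ashgrove with 59 animals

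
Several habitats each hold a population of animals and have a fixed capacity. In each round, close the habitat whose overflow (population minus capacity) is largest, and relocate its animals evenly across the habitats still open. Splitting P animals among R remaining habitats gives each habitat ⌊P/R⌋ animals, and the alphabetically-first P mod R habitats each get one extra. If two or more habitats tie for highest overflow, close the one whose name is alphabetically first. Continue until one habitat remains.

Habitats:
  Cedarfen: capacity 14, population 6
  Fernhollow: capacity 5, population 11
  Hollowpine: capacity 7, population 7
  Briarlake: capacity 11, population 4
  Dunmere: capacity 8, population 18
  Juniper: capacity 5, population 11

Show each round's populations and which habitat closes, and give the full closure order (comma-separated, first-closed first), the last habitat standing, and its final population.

Round 1: Briarlake=4 Cedarfen=6 Dunmere=18 Fernhollow=11 Hollowpine=7 Juniper=11 → close Dunmere (overflow 10)
  18÷5 = 3 each, +1 to first 3
Round 2: Briarlake=8 Cedarfen=10 Fernhollow=15 Hollowpine=10 Juniper=14 → close Fernhollow (overflow 10)
  15÷4 = 3 each, +1 to first 3
Round 3: Briarlake=12 Cedarfen=14 Hollowpine=14 Juniper=17 → close Juniper (overflow 12)
  17÷3 = 5 each, +1 to first 2
Round 4: Briarlake=18 Cedarfen=20 Hollowpine=19 → close Hollowpine (overflow 12)
  19÷2 = 9 each, +1 to first 1
Round 5: Briarlake=28 Cedarfen=29 → close Briarlake (overflow 17)
  28÷1 = 28 each, +1 to first 0

Closure order: Dunmere, Fernhollow, Juniper, Hollowpine, Briarlake
Last habitat: Cedarfen with 57 animals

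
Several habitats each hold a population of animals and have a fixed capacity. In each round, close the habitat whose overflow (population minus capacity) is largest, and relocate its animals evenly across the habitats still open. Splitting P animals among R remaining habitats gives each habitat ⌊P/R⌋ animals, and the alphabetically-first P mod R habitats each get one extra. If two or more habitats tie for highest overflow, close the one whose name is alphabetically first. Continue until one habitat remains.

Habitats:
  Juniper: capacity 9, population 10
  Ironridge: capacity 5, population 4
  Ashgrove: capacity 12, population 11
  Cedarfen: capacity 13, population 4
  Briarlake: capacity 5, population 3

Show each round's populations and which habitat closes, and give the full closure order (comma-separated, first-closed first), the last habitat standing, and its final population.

Closure order: Juniper, Ashgrove, Briarlake, Ironridge
Last habitat: Cedarfen with 32 animals

Round 1: Ashgrove=11 Briarlake=3 Cedarfen=4 Ironridge=4 Juniper=10 → close Juniper (overflow 1)
  10÷4 = 2 each, +1 to first 2
Round 2: Ashgrove=14 Briarlake=6 Cedarfen=6 Ironridge=6 → close Ashgrove (overflow 2)
  14÷3 = 4 each, +1 to first 2
Round 3: Briarlake=11 Cedarfen=11 Ironridge=10 → close Briarlake (overflow 6)
  11÷2 = 5 each, +1 to first 1
Round 4: Cedarfen=17 Ironridge=15 → close Ironridge (overflow 10)
  15÷1 = 15 each, +1 to first 0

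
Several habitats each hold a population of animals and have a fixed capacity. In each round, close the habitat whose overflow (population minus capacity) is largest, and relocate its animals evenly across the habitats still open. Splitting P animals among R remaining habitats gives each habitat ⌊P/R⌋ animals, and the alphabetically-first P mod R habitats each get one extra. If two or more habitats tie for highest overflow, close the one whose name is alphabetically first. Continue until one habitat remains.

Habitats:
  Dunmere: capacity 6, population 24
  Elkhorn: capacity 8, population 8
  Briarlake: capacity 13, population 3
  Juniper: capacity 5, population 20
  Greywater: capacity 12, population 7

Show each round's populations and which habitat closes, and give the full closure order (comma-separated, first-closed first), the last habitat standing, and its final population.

Closure order: Dunmere, Juniper, Elkhorn, Greywater
Last habitat: Briarlake with 62 animals

Round 1: Briarlake=3 Dunmere=24 Elkhorn=8 Greywater=7 Juniper=20 → close Dunmere (overflow 18)
  24÷4 = 6 each, +1 to first 0
Round 2: Briarlake=9 Elkhorn=14 Greywater=13 Juniper=26 → close Juniper (overflow 21)
  26÷3 = 8 each, +1 to first 2
Round 3: Briarlake=18 Elkhorn=23 Greywater=21 → close Elkhorn (overflow 15)
  23÷2 = 11 each, +1 to first 1
Round 4: Briarlake=30 Greywater=32 → close Greywater (overflow 20)
  32÷1 = 32 each, +1 to first 0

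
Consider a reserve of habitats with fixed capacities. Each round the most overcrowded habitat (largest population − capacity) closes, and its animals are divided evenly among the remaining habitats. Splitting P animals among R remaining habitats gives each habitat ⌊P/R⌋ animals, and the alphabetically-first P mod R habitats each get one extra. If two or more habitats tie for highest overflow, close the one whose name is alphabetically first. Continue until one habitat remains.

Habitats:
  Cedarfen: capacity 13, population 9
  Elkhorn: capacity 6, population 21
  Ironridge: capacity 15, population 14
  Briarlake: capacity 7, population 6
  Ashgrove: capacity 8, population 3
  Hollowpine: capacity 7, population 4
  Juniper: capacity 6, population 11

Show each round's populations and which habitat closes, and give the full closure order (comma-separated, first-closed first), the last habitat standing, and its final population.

Closure order: Elkhorn, Juniper, Briarlake, Ironridge, Ashgrove, Cedarfen
Last habitat: Hollowpine with 68 animals

Round 1: Ashgrove=3 Briarlake=6 Cedarfen=9 Elkhorn=21 Hollowpine=4 Ironridge=14 Juniper=11 → close Elkhorn (overflow 15)
  21÷6 = 3 each, +1 to first 3
Round 2: Ashgrove=7 Briarlake=10 Cedarfen=13 Hollowpine=7 Ironridge=17 Juniper=14 → close Juniper (overflow 8)
  14÷5 = 2 each, +1 to first 4
Round 3: Ashgrove=10 Briarlake=13 Cedarfen=16 Hollowpine=10 Ironridge=19 → close Briarlake (overflow 6)
  13÷4 = 3 each, +1 to first 1
Round 4: Ashgrove=14 Cedarfen=19 Hollowpine=13 Ironridge=22 → close Ironridge (overflow 7)
  22÷3 = 7 each, +1 to first 1
Round 5: Ashgrove=22 Cedarfen=26 Hollowpine=20 → close Ashgrove (overflow 14)
  22÷2 = 11 each, +1 to first 0
Round 6: Cedarfen=37 Hollowpine=31 → close Cedarfen (overflow 24)
  37÷1 = 37 each, +1 to first 0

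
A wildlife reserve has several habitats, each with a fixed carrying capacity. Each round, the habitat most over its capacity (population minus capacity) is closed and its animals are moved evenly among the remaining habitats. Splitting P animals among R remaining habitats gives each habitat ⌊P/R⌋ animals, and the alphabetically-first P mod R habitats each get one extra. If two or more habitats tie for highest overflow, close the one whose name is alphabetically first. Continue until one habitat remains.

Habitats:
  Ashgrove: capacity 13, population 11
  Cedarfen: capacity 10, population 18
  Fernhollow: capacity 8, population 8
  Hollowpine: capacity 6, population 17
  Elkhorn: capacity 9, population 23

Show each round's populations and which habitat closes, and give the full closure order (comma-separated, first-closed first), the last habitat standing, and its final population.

Round 1: Ashgrove=11 Cedarfen=18 Elkhorn=23 Fernhollow=8 Hollowpine=17 → close Elkhorn (overflow 14)
  23÷4 = 5 each, +1 to first 3
Round 2: Ashgrove=17 Cedarfen=24 Fernhollow=14 Hollowpine=22 → close Hollowpine (overflow 16)
  22÷3 = 7 each, +1 to first 1
Round 3: Ashgrove=25 Cedarfen=31 Fernhollow=21 → close Cedarfen (overflow 21)
  31÷2 = 15 each, +1 to first 1
Round 4: Ashgrove=41 Fernhollow=36 → close Ashgrove (overflow 28)
  41÷1 = 41 each, +1 to first 0

Closure order: Elkhorn, Hollowpine, Cedarfen, Ashgrove
Last habitat: Fernhollow with 77 animals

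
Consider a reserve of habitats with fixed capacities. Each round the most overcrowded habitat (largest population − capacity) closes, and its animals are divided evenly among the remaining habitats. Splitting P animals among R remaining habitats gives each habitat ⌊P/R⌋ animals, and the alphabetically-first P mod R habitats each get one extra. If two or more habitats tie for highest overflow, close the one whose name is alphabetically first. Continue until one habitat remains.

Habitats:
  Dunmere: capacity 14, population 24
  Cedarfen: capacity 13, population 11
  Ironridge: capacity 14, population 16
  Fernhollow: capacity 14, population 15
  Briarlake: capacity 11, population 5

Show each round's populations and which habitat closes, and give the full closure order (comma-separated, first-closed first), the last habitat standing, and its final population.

Round 1: Briarlake=5 Cedarfen=11 Dunmere=24 Fernhollow=15 Ironridge=16 → close Dunmere (overflow 10)
  24÷4 = 6 each, +1 to first 0
Round 2: Briarlake=11 Cedarfen=17 Fernhollow=21 Ironridge=22 → close Ironridge (overflow 8)
  22÷3 = 7 each, +1 to first 1
Round 3: Briarlake=19 Cedarfen=24 Fernhollow=28 → close Fernhollow (overflow 14)
  28÷2 = 14 each, +1 to first 0
Round 4: Briarlake=33 Cedarfen=38 → close Cedarfen (overflow 25)
  38÷1 = 38 each, +1 to first 0

Closure order: Dunmere, Ironridge, Fernhollow, Cedarfen
Last habitat: Briarlake with 71 animals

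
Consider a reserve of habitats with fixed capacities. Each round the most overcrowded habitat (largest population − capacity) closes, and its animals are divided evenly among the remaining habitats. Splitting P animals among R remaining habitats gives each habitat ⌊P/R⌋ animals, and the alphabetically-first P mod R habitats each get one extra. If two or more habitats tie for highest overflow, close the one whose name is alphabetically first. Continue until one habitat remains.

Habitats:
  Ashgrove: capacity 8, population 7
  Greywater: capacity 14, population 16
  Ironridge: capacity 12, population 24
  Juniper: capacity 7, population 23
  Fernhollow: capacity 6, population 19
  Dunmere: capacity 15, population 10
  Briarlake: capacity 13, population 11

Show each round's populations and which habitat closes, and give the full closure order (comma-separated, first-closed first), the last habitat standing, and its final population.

Round 1: Ashgrove=7 Briarlake=11 Dunmere=10 Fernhollow=19 Greywater=16 Ironridge=24 Juniper=23 → close Juniper (overflow 16)
  23÷6 = 3 each, +1 to first 5
Round 2: Ashgrove=11 Briarlake=15 Dunmere=14 Fernhollow=23 Greywater=20 Ironridge=27 → close Fernhollow (overflow 17)
  23÷5 = 4 each, +1 to first 3
Round 3: Ashgrove=16 Briarlake=20 Dunmere=19 Greywater=24 Ironridge=31 → close Ironridge (overflow 19)
  31÷4 = 7 each, +1 to first 3
Round 4: Ashgrove=24 Briarlake=28 Dunmere=27 Greywater=31 → close Greywater (overflow 17)
  31÷3 = 10 each, +1 to first 1
Round 5: Ashgrove=35 Briarlake=38 Dunmere=37 → close Ashgrove (overflow 27)
  35÷2 = 17 each, +1 to first 1
Round 6: Briarlake=56 Dunmere=54 → close Briarlake (overflow 43)
  56÷1 = 56 each, +1 to first 0

Closure order: Juniper, Fernhollow, Ironridge, Greywater, Ashgrove, Briarlake
Last habitat: Dunmere with 110 animals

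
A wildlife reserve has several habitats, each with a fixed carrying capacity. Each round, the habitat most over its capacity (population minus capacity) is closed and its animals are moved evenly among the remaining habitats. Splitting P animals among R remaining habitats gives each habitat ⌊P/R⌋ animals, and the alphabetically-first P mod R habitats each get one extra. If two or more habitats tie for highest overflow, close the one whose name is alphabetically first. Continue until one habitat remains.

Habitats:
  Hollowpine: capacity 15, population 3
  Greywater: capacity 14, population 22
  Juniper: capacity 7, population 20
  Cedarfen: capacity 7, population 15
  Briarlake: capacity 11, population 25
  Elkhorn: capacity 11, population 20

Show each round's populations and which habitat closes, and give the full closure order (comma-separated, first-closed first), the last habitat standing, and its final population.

Round 1: Briarlake=25 Cedarfen=15 Elkhorn=20 Greywater=22 Hollowpine=3 Juniper=20 → close Briarlake (overflow 14)
  25÷5 = 5 each, +1 to first 0
Round 2: Cedarfen=20 Elkhorn=25 Greywater=27 Hollowpine=8 Juniper=25 → close Juniper (overflow 18)
  25÷4 = 6 each, +1 to first 1
Round 3: Cedarfen=27 Elkhorn=31 Greywater=33 Hollowpine=14 → close Cedarfen (overflow 20)
  27÷3 = 9 each, +1 to first 0
Round 4: Elkhorn=40 Greywater=42 Hollowpine=23 → close Elkhorn (overflow 29)
  40÷2 = 20 each, +1 to first 0
Round 5: Greywater=62 Hollowpine=43 → close Greywater (overflow 48)
  62÷1 = 62 each, +1 to first 0

Closure order: Briarlake, Juniper, Cedarfen, Elkhorn, Greywater
Last habitat: Hollowpine with 105 animals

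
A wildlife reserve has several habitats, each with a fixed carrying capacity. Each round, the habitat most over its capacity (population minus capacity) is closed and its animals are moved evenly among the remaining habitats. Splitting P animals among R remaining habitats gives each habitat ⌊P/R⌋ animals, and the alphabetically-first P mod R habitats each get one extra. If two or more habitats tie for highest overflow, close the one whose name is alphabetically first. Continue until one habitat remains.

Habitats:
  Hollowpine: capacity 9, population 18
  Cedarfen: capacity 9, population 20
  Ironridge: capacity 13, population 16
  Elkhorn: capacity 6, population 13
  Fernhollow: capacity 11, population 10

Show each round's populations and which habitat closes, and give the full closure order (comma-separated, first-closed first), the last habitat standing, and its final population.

Round 1: Cedarfen=20 Elkhorn=13 Fernhollow=10 Hollowpine=18 Ironridge=16 → close Cedarfen (overflow 11)
  20÷4 = 5 each, +1 to first 0
Round 2: Elkhorn=18 Fernhollow=15 Hollowpine=23 Ironridge=21 → close Hollowpine (overflow 14)
  23÷3 = 7 each, +1 to first 2
Round 3: Elkhorn=26 Fernhollow=23 Ironridge=28 → close Elkhorn (overflow 20)
  26÷2 = 13 each, +1 to first 0
Round 4: Fernhollow=36 Ironridge=41 → close Ironridge (overflow 28)
  41÷1 = 41 each, +1 to first 0

Closure order: Cedarfen, Hollowpine, Elkhorn, Ironridge
Last habitat: Fernhollow with 77 animals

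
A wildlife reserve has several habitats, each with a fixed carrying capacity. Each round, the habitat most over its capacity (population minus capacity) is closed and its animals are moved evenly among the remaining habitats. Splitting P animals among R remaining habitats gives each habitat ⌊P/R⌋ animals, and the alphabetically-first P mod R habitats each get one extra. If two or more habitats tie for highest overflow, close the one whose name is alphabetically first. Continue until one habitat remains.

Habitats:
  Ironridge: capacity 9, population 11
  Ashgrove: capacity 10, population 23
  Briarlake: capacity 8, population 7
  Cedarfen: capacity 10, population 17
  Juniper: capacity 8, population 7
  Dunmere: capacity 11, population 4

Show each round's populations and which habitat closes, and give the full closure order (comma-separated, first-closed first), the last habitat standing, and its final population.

Closure order: Ashgrove, Cedarfen, Ironridge, Briarlake, Juniper
Last habitat: Dunmere with 69 animals

Round 1: Ashgrove=23 Briarlake=7 Cedarfen=17 Dunmere=4 Ironridge=11 Juniper=7 → close Ashgrove (overflow 13)
  23÷5 = 4 each, +1 to first 3
Round 2: Briarlake=12 Cedarfen=22 Dunmere=9 Ironridge=15 Juniper=11 → close Cedarfen (overflow 12)
  22÷4 = 5 each, +1 to first 2
Round 3: Briarlake=18 Dunmere=15 Ironridge=20 Juniper=16 → close Ironridge (overflow 11)
  20÷3 = 6 each, +1 to first 2
Round 4: Briarlake=25 Dunmere=22 Juniper=22 → close Briarlake (overflow 17)
  25÷2 = 12 each, +1 to first 1
Round 5: Dunmere=35 Juniper=34 → close Juniper (overflow 26)
  34÷1 = 34 each, +1 to first 0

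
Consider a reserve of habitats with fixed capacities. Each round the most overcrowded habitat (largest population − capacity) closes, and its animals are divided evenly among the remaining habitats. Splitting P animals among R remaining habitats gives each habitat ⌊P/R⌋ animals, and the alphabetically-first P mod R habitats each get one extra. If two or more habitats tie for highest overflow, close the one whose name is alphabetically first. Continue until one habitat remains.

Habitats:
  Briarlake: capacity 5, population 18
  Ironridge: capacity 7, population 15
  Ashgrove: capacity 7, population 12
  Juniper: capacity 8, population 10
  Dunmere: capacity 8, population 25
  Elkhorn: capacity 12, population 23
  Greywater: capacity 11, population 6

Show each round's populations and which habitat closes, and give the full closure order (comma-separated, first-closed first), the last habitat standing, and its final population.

Round 1: Ashgrove=12 Briarlake=18 Dunmere=25 Elkhorn=23 Greywater=6 Ironridge=15 Juniper=10 → close Dunmere (overflow 17)
  25÷6 = 4 each, +1 to first 1
Round 2: Ashgrove=17 Briarlake=22 Elkhorn=27 Greywater=10 Ironridge=19 Juniper=14 → close Briarlake (overflow 17)
  22÷5 = 4 each, +1 to first 2
Round 3: Ashgrove=22 Elkhorn=32 Greywater=14 Ironridge=23 Juniper=18 → close Elkhorn (overflow 20)
  32÷4 = 8 each, +1 to first 0
Round 4: Ashgrove=30 Greywater=22 Ironridge=31 Juniper=26 → close Ironridge (overflow 24)
  31÷3 = 10 each, +1 to first 1
Round 5: Ashgrove=41 Greywater=32 Juniper=36 → close Ashgrove (overflow 34)
  41÷2 = 20 each, +1 to first 1
Round 6: Greywater=53 Juniper=56 → close Juniper (overflow 48)
  56÷1 = 56 each, +1 to first 0

Closure order: Dunmere, Briarlake, Elkhorn, Ironridge, Ashgrove, Juniper
Last habitat: Greywater with 109 animals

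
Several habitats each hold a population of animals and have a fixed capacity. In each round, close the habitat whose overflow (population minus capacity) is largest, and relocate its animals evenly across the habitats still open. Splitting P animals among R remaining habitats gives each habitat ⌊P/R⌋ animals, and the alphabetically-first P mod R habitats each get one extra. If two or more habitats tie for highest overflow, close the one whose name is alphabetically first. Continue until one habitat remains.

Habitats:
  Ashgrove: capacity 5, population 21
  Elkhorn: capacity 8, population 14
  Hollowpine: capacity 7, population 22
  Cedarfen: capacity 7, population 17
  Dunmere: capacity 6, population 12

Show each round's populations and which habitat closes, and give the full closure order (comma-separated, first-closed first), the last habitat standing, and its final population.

Round 1: Ashgrove=21 Cedarfen=17 Dunmere=12 Elkhorn=14 Hollowpine=22 → close Ashgrove (overflow 16)
  21÷4 = 5 each, +1 to first 1
Round 2: Cedarfen=23 Dunmere=17 Elkhorn=19 Hollowpine=27 → close Hollowpine (overflow 20)
  27÷3 = 9 each, +1 to first 0
Round 3: Cedarfen=32 Dunmere=26 Elkhorn=28 → close Cedarfen (overflow 25)
  32÷2 = 16 each, +1 to first 0
Round 4: Dunmere=42 Elkhorn=44 → close Dunmere (overflow 36)
  42÷1 = 42 each, +1 to first 0

Closure order: Ashgrove, Hollowpine, Cedarfen, Dunmere
Last habitat: Elkhorn with 86 animals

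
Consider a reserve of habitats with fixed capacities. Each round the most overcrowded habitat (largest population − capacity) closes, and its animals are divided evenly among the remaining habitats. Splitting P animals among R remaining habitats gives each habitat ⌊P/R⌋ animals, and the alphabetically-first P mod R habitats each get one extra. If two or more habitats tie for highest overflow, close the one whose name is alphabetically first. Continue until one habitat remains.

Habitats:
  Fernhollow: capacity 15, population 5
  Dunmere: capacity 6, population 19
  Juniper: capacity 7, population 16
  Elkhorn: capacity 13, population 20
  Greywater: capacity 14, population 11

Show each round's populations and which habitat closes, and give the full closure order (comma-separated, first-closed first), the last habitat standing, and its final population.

Closure order: Dunmere, Juniper, Elkhorn, Greywater
Last habitat: Fernhollow with 71 animals

Round 1: Dunmere=19 Elkhorn=20 Fernhollow=5 Greywater=11 Juniper=16 → close Dunmere (overflow 13)
  19÷4 = 4 each, +1 to first 3
Round 2: Elkhorn=25 Fernhollow=10 Greywater=16 Juniper=20 → close Juniper (overflow 13)
  20÷3 = 6 each, +1 to first 2
Round 3: Elkhorn=32 Fernhollow=17 Greywater=22 → close Elkhorn (overflow 19)
  32÷2 = 16 each, +1 to first 0
Round 4: Fernhollow=33 Greywater=38 → close Greywater (overflow 24)
  38÷1 = 38 each, +1 to first 0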